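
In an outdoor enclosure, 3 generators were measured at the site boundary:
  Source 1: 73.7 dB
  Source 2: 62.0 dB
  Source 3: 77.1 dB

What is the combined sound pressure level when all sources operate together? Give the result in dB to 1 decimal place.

78.8 dB

Σ 10^(Lᵢ/10) = 7.631e+07.
L_total = 10·log₁₀(7.631e+07) = 78.8 dB.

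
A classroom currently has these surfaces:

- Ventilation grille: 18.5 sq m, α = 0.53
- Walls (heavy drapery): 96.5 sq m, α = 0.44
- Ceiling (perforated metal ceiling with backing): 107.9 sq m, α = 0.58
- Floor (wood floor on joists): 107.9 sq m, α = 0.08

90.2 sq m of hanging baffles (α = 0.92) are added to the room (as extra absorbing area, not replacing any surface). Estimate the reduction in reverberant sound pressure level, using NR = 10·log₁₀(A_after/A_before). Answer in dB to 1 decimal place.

Equivalent absorption area: A_before = 18.5·0.53 + 96.5·0.44 + 107.9·0.58 + 107.9·0.08 = 123.479 sq m.
Treatment contributes 90.2·0.92 = 82.984 sabins.
New total A_after = 206.463 sabins.
Reduction = 10 log₁₀(A_after/A_before) = 10 log₁₀(1.6720) = 2.2 dB.

2.2 dB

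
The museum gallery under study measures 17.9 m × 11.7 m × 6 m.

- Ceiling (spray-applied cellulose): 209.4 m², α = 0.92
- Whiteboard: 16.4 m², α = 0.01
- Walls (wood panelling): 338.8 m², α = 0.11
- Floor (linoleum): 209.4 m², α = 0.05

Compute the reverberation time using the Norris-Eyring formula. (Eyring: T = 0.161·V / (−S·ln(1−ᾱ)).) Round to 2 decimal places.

0.70 sec

S = Σ Sᵢ = 774.0 m².
Σ(Sᵢαᵢ) = 209.4·0.92 + 16.4·0.01 + 338.8·0.11 + 209.4·0.05 = 240.550.
ᾱ = 240.550 / 774.0 = 0.3108.
−S·ln(1−ᾱ) = −774.0 × ln(1 − 0.3108) = 288.101.
V = 17.9 × 11.7 × 6 = 1256.58 m³.
T = 0.161·V/[−S·ln(1−ᾱ)] = 0.161·1256.58/288.101 = 0.70 s.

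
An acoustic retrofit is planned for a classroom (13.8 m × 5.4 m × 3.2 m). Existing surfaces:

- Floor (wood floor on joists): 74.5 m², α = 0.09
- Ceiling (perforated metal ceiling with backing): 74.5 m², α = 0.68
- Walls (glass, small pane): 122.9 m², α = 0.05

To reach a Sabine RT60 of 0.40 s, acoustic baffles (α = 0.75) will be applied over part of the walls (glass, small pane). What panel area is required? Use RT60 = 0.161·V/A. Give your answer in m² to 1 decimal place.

Summing Sᵢαᵢ: 6.705 + 50.660 + 6.145 → A₁ = 63.510 sabins.
V = 238.464 m³. Target absorption A₂ = 0.161 × 238.464 / 0.40 = 95.982 sabins.
ΔA needed = 95.982 − 63.510 = 32.472 sabins.
Net gain per m²: Δα = 0.75 − 0.05 = 0.70.
Panel area = 32.472 / 0.70 = 46.4 m².

46.4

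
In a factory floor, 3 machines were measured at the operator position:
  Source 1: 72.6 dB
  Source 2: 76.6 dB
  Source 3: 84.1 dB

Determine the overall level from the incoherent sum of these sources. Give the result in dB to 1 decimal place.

85.1 dB

Σ 10^(Lᵢ/10) = 3.209e+08.
L_total = 10·log₁₀(3.209e+08) = 85.1 dB.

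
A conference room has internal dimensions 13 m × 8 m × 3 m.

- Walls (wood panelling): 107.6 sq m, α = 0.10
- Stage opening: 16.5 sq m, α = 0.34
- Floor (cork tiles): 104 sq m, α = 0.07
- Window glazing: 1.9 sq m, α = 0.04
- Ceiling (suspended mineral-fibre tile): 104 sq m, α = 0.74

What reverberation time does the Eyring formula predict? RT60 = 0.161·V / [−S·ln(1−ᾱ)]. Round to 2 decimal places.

0.42 seconds

Total surface area S = 107.6 + 16.5 + 104 + 1.9 + 104 = 334.0 sq m.
Absorption A = 107.6×0.10 + 16.5×0.34 + 104×0.07 + 1.9×0.04 + 104×0.74 = 100.686 sabins.
ᾱ = 100.686 / 334.0 = 0.3015.
−S·ln(1−ᾱ) = −334.0 × ln(1 − 0.3015) = 119.846.
V = 13 × 8 × 3 = 312 m³.
RT60 = 0.161 × 312 / 119.846 = 0.42 s.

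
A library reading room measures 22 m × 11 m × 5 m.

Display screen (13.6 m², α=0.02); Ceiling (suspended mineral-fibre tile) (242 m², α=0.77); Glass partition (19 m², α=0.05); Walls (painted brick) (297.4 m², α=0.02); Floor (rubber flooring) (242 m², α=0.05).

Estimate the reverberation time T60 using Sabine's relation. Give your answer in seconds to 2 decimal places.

A = Σ Sᵢαᵢ = 13.6·0.02 + 242·0.77 + 19·0.05 + 297.4·0.02 + 242·0.05 = 205.610 sabins.
V = 22·11·5 = 1210 m³.
RT60 = 0.161 · V / A = 0.161 × 1210 / 205.610 = 0.95 s.

0.95 s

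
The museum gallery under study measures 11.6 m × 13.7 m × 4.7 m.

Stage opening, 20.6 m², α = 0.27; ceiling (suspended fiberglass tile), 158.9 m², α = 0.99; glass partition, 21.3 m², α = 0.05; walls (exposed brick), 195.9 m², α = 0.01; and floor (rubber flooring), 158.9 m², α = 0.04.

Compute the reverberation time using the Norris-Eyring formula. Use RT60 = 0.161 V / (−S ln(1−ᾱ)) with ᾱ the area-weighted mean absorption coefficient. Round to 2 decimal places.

0.58 s

Total surface area S = 20.6 + 158.9 + 21.3 + 195.9 + 158.9 = 555.6 m².
Σ(Sᵢαᵢ) = 20.6×0.27 + 158.9×0.99 + 21.3×0.05 + 195.9×0.01 + 158.9×0.04 = 172.253.
Mean coefficient ᾱ = A/S = 0.3100.
−S·ln(1−ᾱ) = −555.6 × ln(1 − 0.3100) = 206.163.
V = 11.6 × 13.7 × 4.7 = 746.924 m³.
T = 0.161·V/[−S·ln(1−ᾱ)] = 0.161·746.924/206.163 = 0.58 s.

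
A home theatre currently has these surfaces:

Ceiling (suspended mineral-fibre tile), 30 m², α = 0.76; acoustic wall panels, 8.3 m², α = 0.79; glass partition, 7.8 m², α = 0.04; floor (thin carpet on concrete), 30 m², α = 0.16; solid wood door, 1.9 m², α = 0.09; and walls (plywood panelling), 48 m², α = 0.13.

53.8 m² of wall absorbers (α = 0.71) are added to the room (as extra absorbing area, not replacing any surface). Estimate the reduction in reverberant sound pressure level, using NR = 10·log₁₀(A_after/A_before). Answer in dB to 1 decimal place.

2.9 dB

Summing Sᵢαᵢ: 22.800 + 6.557 + 0.312 + 4.800 + 0.171 + 6.240 → A_before = 40.880 sabins.
Added absorption = 53.8 × 0.71 = 38.198 sabins.
New total A_after = 79.078 sabins.
NR = 10·log₁₀(79.078/40.880) = 2.9 dB.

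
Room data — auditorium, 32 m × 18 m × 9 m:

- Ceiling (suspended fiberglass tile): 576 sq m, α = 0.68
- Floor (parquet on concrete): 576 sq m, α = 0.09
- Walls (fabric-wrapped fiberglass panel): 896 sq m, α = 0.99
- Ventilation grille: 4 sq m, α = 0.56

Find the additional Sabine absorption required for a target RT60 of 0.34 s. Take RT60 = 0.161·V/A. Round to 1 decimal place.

1122.0 sabins

Equivalent absorption area: A₁ = 576·0.68 + 576·0.09 + 896·0.99 + 4·0.56 = 1332.800 sq m.
Target A₂ = 0.161·5184/0.34 = 2454.776 sabins (V = 5184 m³).
Additional absorption ΔA = 2454.776 − 1332.800 = 1122.0 sabins.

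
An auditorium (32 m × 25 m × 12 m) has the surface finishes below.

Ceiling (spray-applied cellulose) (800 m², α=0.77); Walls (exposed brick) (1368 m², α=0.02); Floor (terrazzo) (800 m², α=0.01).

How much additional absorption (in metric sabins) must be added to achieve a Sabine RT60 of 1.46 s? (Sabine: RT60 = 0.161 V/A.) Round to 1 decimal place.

Equivalent absorption area: A₁ = 800·0.77 + 1368·0.02 + 800·0.01 = 651.360 m².
For T = 1.46 s, need A₂ = 0.161·V/T = 0.161·9600/1.46 = 1058.630 sabins.
ΔA = A₂ − A₁ = 1058.630 − 651.360 = 407.3 sabins.

407.3 sabins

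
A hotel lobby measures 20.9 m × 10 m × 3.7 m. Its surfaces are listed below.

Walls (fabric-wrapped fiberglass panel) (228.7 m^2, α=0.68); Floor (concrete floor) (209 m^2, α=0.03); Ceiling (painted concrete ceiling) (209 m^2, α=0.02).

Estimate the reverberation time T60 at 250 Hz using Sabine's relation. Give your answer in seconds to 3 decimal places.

Summing Sᵢαᵢ: 155.516 + 6.270 + 4.180 → A = 165.966 sabins.
Room volume: 773.3 m³.
RT60 = 0.161 · V / A = 0.161 × 773.3 / 165.966 = 0.750 s.

0.750 s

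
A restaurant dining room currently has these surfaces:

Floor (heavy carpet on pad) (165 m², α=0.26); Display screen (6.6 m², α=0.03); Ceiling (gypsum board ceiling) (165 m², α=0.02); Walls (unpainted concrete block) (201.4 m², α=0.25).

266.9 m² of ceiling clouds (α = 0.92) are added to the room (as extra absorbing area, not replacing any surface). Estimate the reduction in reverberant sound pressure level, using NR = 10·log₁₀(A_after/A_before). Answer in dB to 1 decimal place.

5.5 dB

A_before = Σ Sᵢαᵢ = 165*0.26 + 6.6*0.03 + 165*0.02 + 201.4*0.25 = 96.748 sabins.
Treatment contributes 266.9·0.92 = 245.548 sabins.
New total A_after = 342.296 sabins.
NR = 10·log₁₀(342.296/96.748) = 5.5 dB.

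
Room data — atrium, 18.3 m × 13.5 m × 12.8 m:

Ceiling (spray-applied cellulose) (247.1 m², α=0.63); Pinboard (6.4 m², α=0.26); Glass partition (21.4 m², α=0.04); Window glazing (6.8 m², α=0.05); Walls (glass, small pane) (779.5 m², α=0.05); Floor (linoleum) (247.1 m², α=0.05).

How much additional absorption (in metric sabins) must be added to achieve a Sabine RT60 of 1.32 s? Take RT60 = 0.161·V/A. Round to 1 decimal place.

Equivalent absorption area: A₁ = 247.1*0.63 + 6.4*0.26 + 21.4*0.04 + 6.8*0.05 + 779.5*0.05 + 247.1*0.05 = 209.863 m².
For T = 1.32 s, need A₂ = 0.161·V/T = 0.161·3162.24/1.32 = 385.697 sabins.
ΔA = A₂ − A₁ = 385.697 − 209.863 = 175.8 sabins.

175.8 sabins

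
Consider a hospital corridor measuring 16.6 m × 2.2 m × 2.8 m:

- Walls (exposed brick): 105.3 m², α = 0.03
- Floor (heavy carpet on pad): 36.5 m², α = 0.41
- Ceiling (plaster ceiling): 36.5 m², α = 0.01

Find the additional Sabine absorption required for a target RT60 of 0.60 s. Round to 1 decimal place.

Total absorption A₁ = 105.3*0.03 + 36.5*0.41 + 36.5*0.01
  = 3.159 + 14.965 + 0.365 = 18.489 m² sabins.
Target A₂ = 0.161·102.256/0.60 = 27.439 sabins (V = 102.256 m³).
Additional absorption ΔA = 27.439 − 18.489 = 8.9 sabins.

8.9 sabins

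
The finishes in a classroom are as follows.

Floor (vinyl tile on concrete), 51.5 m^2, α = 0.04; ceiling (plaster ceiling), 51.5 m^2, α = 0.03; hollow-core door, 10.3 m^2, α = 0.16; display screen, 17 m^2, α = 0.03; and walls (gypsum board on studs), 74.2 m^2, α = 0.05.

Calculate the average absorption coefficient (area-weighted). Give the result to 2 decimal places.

0.05

S = Σ Sᵢ = 51.5 + 51.5 + 10.3 + 17 + 74.2 = 204.5 m^2.
Weighted sum Σ Sα = 9.473.
ᾱ = A/S = 0.05.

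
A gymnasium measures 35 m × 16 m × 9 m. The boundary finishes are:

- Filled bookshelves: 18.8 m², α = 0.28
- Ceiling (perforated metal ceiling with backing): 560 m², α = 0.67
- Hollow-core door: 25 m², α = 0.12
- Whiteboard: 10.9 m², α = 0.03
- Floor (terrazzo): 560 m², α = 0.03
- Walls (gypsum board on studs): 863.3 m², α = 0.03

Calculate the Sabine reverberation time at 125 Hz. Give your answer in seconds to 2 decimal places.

A = Σ Sᵢαᵢ = 18.8*0.28 + 560*0.67 + 25*0.12 + 10.9*0.03 + 560*0.03 + 863.3*0.03 = 426.490 sabins.
Room volume: 5040 m³.
T = 0.161 V/A = 0.161·5040/426.490 = 1.90 s.

1.90 seconds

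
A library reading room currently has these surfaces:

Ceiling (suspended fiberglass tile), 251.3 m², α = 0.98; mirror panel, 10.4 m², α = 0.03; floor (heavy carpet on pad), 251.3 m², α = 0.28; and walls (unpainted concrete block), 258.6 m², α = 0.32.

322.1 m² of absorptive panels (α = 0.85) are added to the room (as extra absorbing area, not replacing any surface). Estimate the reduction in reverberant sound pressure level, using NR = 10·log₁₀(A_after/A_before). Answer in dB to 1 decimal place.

Total absorption A_before = 251.3*0.98 + 10.4*0.03 + 251.3*0.28 + 258.6*0.32
  = 246.274 + 0.312 + 70.364 + 82.752 = 399.702 m² sabins.
Added absorption = 322.1 × 0.85 = 273.785 sabins.
A_after = 399.702 + 273.785 = 673.487 sabins.
NR = 10·log₁₀(673.487/399.702) = 2.3 dB.

2.3 dB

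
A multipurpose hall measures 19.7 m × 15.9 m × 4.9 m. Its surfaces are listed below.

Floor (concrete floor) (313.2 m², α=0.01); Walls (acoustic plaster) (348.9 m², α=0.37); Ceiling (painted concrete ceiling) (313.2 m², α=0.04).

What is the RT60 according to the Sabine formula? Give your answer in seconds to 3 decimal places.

A = Σ Sᵢαᵢ = 313.2·0.01 + 348.9·0.37 + 313.2·0.04 = 144.753 sabins.
Volume V = 19.7 × 15.9 × 4.9 = 1534.827 m³.
T = 0.161 V/A = 0.161·1534.827/144.753 = 1.707 s.

1.707 s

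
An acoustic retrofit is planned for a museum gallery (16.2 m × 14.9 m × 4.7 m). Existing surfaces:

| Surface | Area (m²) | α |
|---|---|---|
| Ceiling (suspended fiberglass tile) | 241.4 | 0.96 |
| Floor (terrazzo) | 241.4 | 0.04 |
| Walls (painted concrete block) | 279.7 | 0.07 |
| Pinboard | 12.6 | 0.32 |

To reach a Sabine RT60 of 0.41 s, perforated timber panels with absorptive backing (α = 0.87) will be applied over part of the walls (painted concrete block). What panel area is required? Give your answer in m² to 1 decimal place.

Summing Sᵢαᵢ: 231.744 + 9.656 + 19.579 + 4.032 → A₁ = 265.011 sabins.
Required A₂ = 0.161·1134.486/0.41 = 445.493 sabins.
Absorption to add: 445.493 − 265.011 = 180.482 sabins.
Net gain per m²: Δα = 0.87 − 0.07 = 0.80.
Panel area = 180.482 / 0.80 = 225.6 m².

225.6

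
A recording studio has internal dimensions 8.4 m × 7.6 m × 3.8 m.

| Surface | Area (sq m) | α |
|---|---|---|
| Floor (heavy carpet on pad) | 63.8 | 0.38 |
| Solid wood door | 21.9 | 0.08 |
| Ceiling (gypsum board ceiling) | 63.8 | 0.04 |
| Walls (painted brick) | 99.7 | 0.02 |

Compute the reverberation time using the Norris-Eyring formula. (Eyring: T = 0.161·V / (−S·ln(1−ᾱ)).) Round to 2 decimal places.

Total surface area S = 63.8 + 21.9 + 63.8 + 99.7 = 249.2 sq m.
Σ(Sᵢαᵢ) = 63.8×0.38 + 21.9×0.08 + 63.8×0.04 + 99.7×0.02 = 30.542.
ᾱ = 30.542 / 249.2 = 0.1226.
−S·ln(1−ᾱ) = −249.2 × ln(1 − 0.1226) = 32.593.
V = 8.4 × 7.6 × 3.8 = 242.592 m³.
T = 0.161·V/[−S·ln(1−ᾱ)] = 0.161·242.592/32.593 = 1.20 s.

1.20 s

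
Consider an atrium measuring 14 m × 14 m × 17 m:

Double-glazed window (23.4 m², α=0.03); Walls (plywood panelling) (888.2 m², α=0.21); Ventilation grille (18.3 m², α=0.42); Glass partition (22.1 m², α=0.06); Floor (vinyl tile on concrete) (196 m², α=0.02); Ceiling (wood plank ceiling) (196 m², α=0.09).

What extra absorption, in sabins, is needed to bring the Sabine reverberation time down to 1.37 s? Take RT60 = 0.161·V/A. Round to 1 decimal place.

Summing Sᵢαᵢ: 0.702 + 186.522 + 7.686 + 1.326 + 3.920 + 17.640 → A₁ = 217.796 sabins.
V = 3332 m³. Required absorption A₂ = 0.161 × 3332 / 1.37 = 391.571 sabins.
Shortfall: 391.571 − 217.796 = 173.8 sabins.

173.8 sabins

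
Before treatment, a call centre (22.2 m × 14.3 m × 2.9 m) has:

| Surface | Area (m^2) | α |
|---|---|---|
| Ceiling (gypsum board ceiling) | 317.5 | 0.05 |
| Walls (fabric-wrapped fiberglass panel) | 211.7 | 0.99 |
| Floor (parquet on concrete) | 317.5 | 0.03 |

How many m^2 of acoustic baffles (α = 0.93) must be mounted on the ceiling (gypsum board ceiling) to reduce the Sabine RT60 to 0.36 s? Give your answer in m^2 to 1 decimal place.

Equivalent absorption area: A₁ = 317.5*0.05 + 211.7*0.99 + 317.5*0.03 = 234.983 m^2.
V = 920.634 m³. Target absorption A₂ = 0.161 × 920.634 / 0.36 = 411.728 sabins.
Absorption to add: 411.728 − 234.983 = 176.745 sabins.
Each m^2 of panel replacing the ceiling (gypsum board ceiling) adds (0.93 − 0.05) = 0.88 sabins.
Area = ΔA/Δα = 176.745/0.88 = 200.8 m^2.

200.8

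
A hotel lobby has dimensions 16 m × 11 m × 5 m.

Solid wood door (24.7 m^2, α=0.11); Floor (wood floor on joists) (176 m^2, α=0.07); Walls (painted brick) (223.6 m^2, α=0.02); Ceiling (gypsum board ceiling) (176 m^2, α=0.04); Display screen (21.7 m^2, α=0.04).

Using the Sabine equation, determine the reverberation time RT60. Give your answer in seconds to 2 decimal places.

A = Σ Sᵢαᵢ = 24.7·0.11 + 176·0.07 + 223.6·0.02 + 176·0.04 + 21.7·0.04 = 27.417 sabins.
Volume V = 16 × 11 × 5 = 880 m³.
T = 0.161 V/A = 0.161·880/27.417 = 5.17 s.

5.17 s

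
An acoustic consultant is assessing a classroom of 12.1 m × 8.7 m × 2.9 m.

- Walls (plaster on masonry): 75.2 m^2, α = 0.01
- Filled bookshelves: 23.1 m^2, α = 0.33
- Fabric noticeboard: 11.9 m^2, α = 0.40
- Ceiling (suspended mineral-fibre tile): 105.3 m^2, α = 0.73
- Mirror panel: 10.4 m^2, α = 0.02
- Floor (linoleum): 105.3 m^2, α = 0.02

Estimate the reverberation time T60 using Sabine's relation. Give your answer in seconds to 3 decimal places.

Total absorption A = 75.2·0.01 + 23.1·0.33 + 11.9·0.40 + 105.3·0.73 + 10.4·0.02 + 105.3·0.02
  = 0.752 + 7.623 + 4.760 + 76.869 + 0.208 + 2.106 = 92.318 m^2 sabins.
Volume V = 12.1 × 8.7 × 2.9 = 305.283 m³.
Sabine: RT60 = 0.161 × 305.283 / 92.318 = 0.532 s.

0.532 sec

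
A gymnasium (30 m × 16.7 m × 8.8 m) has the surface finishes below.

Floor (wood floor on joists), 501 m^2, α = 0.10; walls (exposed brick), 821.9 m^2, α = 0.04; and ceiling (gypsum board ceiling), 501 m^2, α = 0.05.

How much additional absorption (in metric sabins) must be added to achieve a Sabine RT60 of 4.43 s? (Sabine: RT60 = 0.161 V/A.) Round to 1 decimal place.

Summing Sᵢαᵢ: 50.100 + 32.876 + 25.050 → A₁ = 108.026 sabins.
Target A₂ = 0.161·4408.8/4.43 = 160.230 sabins (V = 4408.8 m³).
Shortfall: 160.230 − 108.026 = 52.2 sabins.

52.2 sabins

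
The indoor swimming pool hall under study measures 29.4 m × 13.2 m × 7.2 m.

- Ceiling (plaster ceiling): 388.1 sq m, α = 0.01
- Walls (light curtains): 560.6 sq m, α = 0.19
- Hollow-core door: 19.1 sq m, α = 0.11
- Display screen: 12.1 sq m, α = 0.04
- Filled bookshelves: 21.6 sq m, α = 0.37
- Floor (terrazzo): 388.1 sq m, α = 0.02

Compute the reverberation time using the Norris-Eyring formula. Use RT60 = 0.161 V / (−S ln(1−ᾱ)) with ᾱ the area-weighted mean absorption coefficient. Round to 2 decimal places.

3.33 sec

Total surface area S = 388.1 + 560.6 + 19.1 + 12.1 + 21.6 + 388.1 = 1389.6 sq m.
Absorption A = 388.1·0.01 + 560.6·0.19 + 19.1·0.11 + 12.1·0.04 + 21.6·0.37 + 388.1·0.02 = 128.734 sabins.
ᾱ = 128.734 / 1389.6 = 0.0926.
Eyring denominator: −S ln(1−ᾱ) = 135.030.
V = 29.4 × 13.2 × 7.2 = 2794.176 m³.
T = 0.161·V/[−S·ln(1−ᾱ)] = 0.161·2794.176/135.030 = 3.33 s.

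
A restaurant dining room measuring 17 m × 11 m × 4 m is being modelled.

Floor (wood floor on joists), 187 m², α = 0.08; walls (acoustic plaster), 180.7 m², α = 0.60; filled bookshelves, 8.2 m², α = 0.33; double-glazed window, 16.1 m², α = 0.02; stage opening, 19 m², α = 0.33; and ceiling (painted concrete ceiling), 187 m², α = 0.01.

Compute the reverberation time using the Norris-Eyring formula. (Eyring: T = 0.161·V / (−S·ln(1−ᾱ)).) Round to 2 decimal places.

Total surface area S = 187 + 180.7 + 8.2 + 16.1 + 19 + 187 = 598.0 m².
Absorption A = 187×0.08 + 180.7×0.60 + 8.2×0.33 + 16.1×0.02 + 19×0.33 + 187×0.01 = 134.548 sabins.
ᾱ = 134.548 / 598.0 = 0.2250.
Eyring denominator: −S ln(1−ᾱ) = 152.426.
V = 17 × 11 × 4 = 748 m³.
RT60 = 0.161 × 748 / 152.426 = 0.79 s.

0.79 s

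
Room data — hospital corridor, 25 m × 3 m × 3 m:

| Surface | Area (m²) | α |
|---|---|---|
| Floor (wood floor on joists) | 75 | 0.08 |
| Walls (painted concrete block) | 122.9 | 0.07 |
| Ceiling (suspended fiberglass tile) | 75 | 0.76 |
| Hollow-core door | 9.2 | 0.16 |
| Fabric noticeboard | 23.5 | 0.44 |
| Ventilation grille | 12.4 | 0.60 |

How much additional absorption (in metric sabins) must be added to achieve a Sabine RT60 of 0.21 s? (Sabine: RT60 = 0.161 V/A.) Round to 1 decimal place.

81.6 sabins

Equivalent absorption area: A₁ = 75*0.08 + 122.9*0.07 + 75*0.76 + 9.2*0.16 + 23.5*0.44 + 12.4*0.60 = 90.855 m².
Target A₂ = 0.161·225/0.21 = 172.500 sabins (V = 225 m³).
Additional absorption ΔA = 172.500 − 90.855 = 81.6 sabins.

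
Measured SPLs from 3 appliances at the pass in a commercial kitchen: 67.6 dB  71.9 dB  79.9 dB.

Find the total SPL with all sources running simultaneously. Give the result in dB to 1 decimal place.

Converting to relative power and adding: 10^(67.6/10) + 10^(71.9/10) + 10^(79.9/10) = 1.19e+08.
L_total = 10·log₁₀(1.19e+08) = 80.8 dB.

80.8 dB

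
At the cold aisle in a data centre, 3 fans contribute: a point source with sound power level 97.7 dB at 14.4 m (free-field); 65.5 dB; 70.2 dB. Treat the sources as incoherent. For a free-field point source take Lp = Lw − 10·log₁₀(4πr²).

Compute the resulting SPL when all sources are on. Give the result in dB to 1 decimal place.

Source at 14.4 m: Lp = 97.7 − 10·log₁₀(4π·14.4²) = 97.7 − 10·log₁₀(2605.763) = 63.5 dB.
Converting to relative power and adding: 10^(63.5/10) + 10^(65.5/10) + 10^(70.2/10) = 1.626e+07.
L_total = 10·log₁₀(1.626e+07) = 72.1 dB.

72.1 dB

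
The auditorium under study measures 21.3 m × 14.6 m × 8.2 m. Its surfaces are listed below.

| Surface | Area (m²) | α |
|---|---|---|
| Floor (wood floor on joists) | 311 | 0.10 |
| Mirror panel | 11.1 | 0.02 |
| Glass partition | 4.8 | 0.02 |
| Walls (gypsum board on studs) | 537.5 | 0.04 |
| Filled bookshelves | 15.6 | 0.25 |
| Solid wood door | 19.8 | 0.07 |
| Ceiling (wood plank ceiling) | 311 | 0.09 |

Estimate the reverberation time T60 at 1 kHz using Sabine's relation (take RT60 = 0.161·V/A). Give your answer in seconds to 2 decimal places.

A = Σ Sᵢαᵢ = 311·0.10 + 11.1·0.02 + 4.8·0.02 + 537.5·0.04 + 15.6·0.25 + 19.8·0.07 + 311·0.09 = 86.194 sabins.
Room volume: 2550.036 m³.
RT60 = 0.161 · V / A = 0.161 × 2550.036 / 86.194 = 4.76 s.

4.76 s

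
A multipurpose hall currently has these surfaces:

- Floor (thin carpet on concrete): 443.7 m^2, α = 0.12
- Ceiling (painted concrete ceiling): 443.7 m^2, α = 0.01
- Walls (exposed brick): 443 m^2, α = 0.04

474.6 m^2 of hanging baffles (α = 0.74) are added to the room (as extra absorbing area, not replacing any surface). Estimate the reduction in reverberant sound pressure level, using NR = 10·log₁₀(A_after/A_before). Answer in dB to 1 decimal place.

Summing Sᵢαᵢ: 53.244 + 4.437 + 17.720 → A_before = 75.401 sabins.
Treatment contributes 474.6·0.74 = 351.204 sabins.
A_after = 75.401 + 351.204 = 426.605 sabins.
NR = 10·log₁₀(426.605/75.401) = 7.5 dB.

7.5 dB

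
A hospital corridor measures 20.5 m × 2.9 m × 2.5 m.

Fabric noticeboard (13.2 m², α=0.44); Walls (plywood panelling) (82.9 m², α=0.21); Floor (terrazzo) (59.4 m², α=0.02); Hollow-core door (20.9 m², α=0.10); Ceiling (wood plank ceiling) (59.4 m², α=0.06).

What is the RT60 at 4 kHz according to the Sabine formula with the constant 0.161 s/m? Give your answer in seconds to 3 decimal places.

Equivalent absorption area: A = 13.2×0.44 + 82.9×0.21 + 59.4×0.02 + 20.9×0.10 + 59.4×0.06 = 30.059 m².
V = 20.5·2.9·2.5 = 148.625 m³.
T = 0.161 V/A = 0.161·148.625/30.059 = 0.796 s.

0.796 s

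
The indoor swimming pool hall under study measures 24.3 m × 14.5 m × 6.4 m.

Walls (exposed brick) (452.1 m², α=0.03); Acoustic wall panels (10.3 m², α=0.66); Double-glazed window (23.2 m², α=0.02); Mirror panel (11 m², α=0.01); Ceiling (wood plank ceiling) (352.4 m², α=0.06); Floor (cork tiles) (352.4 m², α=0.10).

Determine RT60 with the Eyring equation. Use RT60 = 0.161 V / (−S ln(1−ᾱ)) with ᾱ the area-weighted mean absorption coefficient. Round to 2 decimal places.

4.54 s

S = Σ Sᵢ = 1201.4 m².
Σ(Sᵢαᵢ) = 452.1·0.03 + 10.3·0.66 + 23.2·0.02 + 11·0.01 + 352.4·0.06 + 352.4·0.10 = 77.319.
Mean coefficient ᾱ = A/S = 0.0644.
−S·ln(1−ᾱ) = −1201.4 × ln(1 − 0.0644) = 79.974.
V = 24.3 × 14.5 × 6.4 = 2255.04 m³.
T = 0.161·V/[−S·ln(1−ᾱ)] = 0.161·2255.04/79.974 = 4.54 s.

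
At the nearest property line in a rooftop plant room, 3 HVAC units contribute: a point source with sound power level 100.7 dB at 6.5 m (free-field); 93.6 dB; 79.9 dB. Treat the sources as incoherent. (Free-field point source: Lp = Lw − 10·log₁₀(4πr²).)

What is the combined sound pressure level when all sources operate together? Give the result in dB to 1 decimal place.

Source at 6.5 m: Lp = 100.7 − 10·log₁₀(4π·6.5²) = 100.7 − 10·log₁₀(530.929) = 73.4 dB.
Sum in the linear (power) domain: Σ 10^(Lᵢ/10) = 10^(73.4/10) + 10^(93.6/10) + 10^(79.9/10) = 2.41e+09.
L_total = 10·log₁₀(2.41e+09) = 93.8 dB.

93.8 dB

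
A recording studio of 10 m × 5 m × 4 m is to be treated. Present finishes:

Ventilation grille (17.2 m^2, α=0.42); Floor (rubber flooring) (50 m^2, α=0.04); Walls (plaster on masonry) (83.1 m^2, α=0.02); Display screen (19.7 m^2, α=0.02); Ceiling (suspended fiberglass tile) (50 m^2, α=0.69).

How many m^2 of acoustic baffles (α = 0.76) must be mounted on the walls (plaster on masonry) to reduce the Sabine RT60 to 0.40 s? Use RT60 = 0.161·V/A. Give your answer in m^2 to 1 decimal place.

Total absorption A₁ = 17.2*0.42 + 50*0.04 + 83.1*0.02 + 19.7*0.02 + 50*0.69
  = 7.224 + 2.000 + 1.662 + 0.394 + 34.500 = 45.780 m^2 sabins.
V = 200 m³. Target absorption A₂ = 0.161 × 200 / 0.40 = 80.500 sabins.
Absorption to add: 80.500 − 45.780 = 34.720 sabins.
Net gain per m^2: Δα = 0.76 − 0.02 = 0.74.
Panel area = 34.720 / 0.74 = 46.9 m^2.

46.9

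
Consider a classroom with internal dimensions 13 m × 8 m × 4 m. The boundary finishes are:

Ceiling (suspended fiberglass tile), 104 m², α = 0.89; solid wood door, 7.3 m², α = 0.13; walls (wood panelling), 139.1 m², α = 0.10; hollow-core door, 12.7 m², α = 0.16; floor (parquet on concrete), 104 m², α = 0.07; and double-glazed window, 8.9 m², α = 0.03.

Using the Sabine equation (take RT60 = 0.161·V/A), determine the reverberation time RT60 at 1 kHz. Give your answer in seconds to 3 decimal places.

Equivalent absorption area: A = 104*0.89 + 7.3*0.13 + 139.1*0.10 + 12.7*0.16 + 104*0.07 + 8.9*0.03 = 116.998 m².
V = 13·8·4 = 416 m³.
RT60 = 0.161 · V / A = 0.161 × 416 / 116.998 = 0.572 s.

0.572 s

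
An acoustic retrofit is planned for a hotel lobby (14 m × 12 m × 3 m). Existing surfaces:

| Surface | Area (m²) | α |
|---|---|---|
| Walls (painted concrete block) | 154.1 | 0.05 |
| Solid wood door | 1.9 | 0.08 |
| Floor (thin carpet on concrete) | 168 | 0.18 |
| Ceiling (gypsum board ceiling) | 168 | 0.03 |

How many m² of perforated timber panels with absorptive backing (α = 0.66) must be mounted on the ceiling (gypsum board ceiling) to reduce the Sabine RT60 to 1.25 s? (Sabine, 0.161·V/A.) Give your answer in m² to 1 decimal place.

34.6

A₁ = Σ Sᵢαᵢ = 154.1·0.05 + 1.9·0.08 + 168·0.18 + 168·0.03 = 43.137 sabins.
Required A₂ = 0.161·504/1.25 = 64.915 sabins.
ΔA needed = 64.915 − 43.137 = 21.778 sabins.
Net gain per m²: Δα = 0.66 − 0.03 = 0.63.
Area = ΔA/Δα = 21.778/0.63 = 34.6 m².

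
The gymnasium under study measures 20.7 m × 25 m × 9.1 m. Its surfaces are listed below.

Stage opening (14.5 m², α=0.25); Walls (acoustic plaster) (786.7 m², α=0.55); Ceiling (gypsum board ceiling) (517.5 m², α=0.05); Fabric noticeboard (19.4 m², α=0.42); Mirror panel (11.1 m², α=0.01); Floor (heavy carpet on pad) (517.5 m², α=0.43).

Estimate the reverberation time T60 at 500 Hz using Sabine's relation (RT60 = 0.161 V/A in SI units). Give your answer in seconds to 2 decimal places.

Summing Sᵢαᵢ: 3.625 + 432.685 + 25.875 + 8.148 + 0.111 + 222.525 → A = 692.969 sabins.
Volume V = 20.7 × 25 × 9.1 = 4709.25 m³.
T = 0.161 V/A = 0.161·4709.25/692.969 = 1.09 s.

1.09 s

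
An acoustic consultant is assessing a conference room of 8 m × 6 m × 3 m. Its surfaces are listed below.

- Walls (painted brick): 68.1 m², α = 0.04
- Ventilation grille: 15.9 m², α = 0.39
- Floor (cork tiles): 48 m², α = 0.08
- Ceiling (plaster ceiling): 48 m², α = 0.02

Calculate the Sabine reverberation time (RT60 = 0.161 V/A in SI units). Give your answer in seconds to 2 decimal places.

1.69 sec

Summing Sᵢαᵢ: 2.724 + 6.201 + 3.840 + 0.960 → A = 13.725 sabins.
Volume V = 8 × 6 × 3 = 144 m³.
T = 0.161 V/A = 0.161·144/13.725 = 1.69 s.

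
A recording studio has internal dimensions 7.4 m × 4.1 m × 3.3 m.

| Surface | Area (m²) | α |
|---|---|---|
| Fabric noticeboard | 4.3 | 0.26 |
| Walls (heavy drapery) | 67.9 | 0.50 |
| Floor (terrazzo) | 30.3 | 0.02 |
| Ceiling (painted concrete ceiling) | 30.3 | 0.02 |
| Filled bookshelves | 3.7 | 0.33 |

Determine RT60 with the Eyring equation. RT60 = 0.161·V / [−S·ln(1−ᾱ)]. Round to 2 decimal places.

S = Σ Sᵢ = 136.5 m².
Σ(Sᵢαᵢ) = 4.3×0.26 + 67.9×0.50 + 30.3×0.02 + 30.3×0.02 + 3.7×0.33 = 37.501.
ᾱ = 37.501 / 136.5 = 0.2747.
Eyring denominator: −S ln(1−ᾱ) = 43.840.
V = 7.4 × 4.1 × 3.3 = 100.122 m³.
T = 0.161·V/[−S·ln(1−ᾱ)] = 0.161·100.122/43.840 = 0.37 s.

0.37 sec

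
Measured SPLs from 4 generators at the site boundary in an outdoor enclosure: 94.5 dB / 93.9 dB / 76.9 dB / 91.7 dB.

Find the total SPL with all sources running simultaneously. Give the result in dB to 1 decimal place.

98.3 dB

Converting to relative power and adding: 10^(94.5/10) + 10^(93.9/10) + 10^(76.9/10) + 10^(91.7/10) = 6.801e+09.
Combined level = 10 log₁₀(6.801e+09) = 98.3 dB.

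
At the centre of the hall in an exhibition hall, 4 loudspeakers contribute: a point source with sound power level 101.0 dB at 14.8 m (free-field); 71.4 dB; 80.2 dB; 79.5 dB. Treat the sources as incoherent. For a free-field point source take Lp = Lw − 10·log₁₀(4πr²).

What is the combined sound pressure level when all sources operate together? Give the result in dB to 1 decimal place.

83.3 dB

Source at 14.8 m: Lp = 101.0 − 10·log₁₀(4π·14.8²) = 101.0 − 10·log₁₀(2752.538) = 66.6 dB.
Converting to relative power and adding: 10^(66.6/10) + 10^(71.4/10) + 10^(80.2/10) + 10^(79.5/10) = 2.122e+08.
Back to dB: 10·log₁₀ Σ = 83.3 dB.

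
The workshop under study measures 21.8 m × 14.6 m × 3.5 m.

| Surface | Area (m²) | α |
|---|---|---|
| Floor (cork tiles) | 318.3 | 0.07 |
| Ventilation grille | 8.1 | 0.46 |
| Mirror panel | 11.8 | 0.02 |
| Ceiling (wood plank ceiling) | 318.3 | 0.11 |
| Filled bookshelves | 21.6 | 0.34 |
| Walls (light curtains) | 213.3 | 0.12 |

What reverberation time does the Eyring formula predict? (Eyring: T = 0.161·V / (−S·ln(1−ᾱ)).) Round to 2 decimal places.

S = Σ Sᵢ = 891.4 m².
Σ(Sᵢαᵢ) = 318.3×0.07 + 8.1×0.46 + 11.8×0.02 + 318.3×0.11 + 21.6×0.34 + 213.3×0.12 = 94.196.
Mean coefficient ᾱ = A/S = 0.1057.
−S·ln(1−ᾱ) = −891.4 × ln(1 − 0.1057) = 99.582.
V = 21.8 × 14.6 × 3.5 = 1113.98 m³.
T = 0.161·V/[−S·ln(1−ᾱ)] = 0.161·1113.98/99.582 = 1.80 s.

1.80 s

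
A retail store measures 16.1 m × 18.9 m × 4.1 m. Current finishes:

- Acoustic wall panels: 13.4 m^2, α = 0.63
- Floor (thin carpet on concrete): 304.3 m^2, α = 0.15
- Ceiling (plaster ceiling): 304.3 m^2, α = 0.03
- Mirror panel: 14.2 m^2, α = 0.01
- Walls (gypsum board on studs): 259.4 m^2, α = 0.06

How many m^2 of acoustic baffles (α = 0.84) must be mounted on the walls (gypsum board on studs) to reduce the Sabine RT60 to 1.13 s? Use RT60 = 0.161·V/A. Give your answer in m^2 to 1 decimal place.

126.7

Equivalent absorption area: A₁ = 13.4·0.63 + 304.3·0.15 + 304.3·0.03 + 14.2·0.01 + 259.4·0.06 = 78.922 m^2.
V = 1247.589 m³. Target absorption A₂ = 0.161 × 1247.589 / 1.13 = 177.754 sabins.
Absorption to add: 177.754 − 78.922 = 98.832 sabins.
Net gain per m^2: Δα = 0.84 − 0.06 = 0.78.
Area = ΔA/Δα = 98.832/0.78 = 126.7 m^2.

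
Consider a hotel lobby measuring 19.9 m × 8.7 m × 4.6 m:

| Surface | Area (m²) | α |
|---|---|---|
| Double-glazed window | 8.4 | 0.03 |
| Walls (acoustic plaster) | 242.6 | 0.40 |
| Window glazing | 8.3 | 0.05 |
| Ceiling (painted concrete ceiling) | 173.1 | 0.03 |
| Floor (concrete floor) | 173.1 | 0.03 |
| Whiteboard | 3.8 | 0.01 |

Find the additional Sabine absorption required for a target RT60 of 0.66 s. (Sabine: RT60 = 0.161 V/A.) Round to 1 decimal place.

86.1 sabins

Equivalent absorption area: A₁ = 8.4*0.03 + 242.6*0.40 + 8.3*0.05 + 173.1*0.03 + 173.1*0.03 + 3.8*0.01 = 108.131 m².
V = 796.398 m³. Required absorption A₂ = 0.161 × 796.398 / 0.66 = 194.273 sabins.
Shortfall: 194.273 − 108.131 = 86.1 sabins.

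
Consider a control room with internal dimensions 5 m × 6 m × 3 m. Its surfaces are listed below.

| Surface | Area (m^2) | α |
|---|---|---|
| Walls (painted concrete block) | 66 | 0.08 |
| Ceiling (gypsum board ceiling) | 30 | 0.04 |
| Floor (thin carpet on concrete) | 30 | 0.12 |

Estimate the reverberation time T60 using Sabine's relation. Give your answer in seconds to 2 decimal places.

Equivalent absorption area: A = 66·0.08 + 30·0.04 + 30·0.12 = 10.080 m^2.
Volume V = 5 × 6 × 3 = 90 m³.
RT60 = 0.161 · V / A = 0.161 × 90 / 10.080 = 1.44 s.

1.44 seconds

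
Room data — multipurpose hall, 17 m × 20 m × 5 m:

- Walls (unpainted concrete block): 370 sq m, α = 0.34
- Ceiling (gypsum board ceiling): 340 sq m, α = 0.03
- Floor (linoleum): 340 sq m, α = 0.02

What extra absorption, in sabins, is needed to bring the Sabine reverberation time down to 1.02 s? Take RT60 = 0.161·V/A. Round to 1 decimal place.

A₁ = Σ Sᵢαᵢ = 370*0.34 + 340*0.03 + 340*0.02 = 142.800 sabins.
Target A₂ = 0.161·1700/1.02 = 268.333 sabins (V = 1700 m³).
Additional absorption ΔA = 268.333 − 142.800 = 125.5 sabins.

125.5 sabins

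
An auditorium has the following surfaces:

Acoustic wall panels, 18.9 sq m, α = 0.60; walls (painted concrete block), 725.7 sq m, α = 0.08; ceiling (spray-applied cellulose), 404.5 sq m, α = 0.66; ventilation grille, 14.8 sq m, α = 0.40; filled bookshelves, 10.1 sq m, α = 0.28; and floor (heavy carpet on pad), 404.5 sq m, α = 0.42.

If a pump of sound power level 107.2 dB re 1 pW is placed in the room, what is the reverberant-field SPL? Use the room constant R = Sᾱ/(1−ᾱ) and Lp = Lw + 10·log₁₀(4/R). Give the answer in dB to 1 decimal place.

Σ(Sᵢαᵢ) = 18.9×0.60 + 725.7×0.08 + 404.5×0.66 + 14.8×0.40 + 10.1×0.28 + 404.5×0.42 = 515.004; total area S = 1578.5 sq m.
ᾱ = 0.3263, so room constant R = A/(1−ᾱ) = 764.441 sq m.
Lp = 107.2 + 10·log₁₀(4/764.441) = 107.2 + (-22.81) = 84.4 dB.

84.4 dB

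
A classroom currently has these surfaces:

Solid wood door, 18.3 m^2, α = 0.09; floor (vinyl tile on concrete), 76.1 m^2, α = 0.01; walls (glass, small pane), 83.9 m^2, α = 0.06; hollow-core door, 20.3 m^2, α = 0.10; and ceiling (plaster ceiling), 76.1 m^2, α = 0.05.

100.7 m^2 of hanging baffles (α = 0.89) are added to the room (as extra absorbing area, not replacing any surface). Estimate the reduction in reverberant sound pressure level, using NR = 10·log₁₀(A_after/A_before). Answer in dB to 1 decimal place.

Summing Sᵢαᵢ: 1.647 + 0.761 + 5.034 + 2.030 + 3.805 → A_before = 13.277 sabins.
Added absorption = 100.7 × 0.89 = 89.623 sabins.
New total A_after = 102.900 sabins.
Reduction = 10 log₁₀(A_after/A_before) = 10 log₁₀(7.7502) = 8.9 dB.

8.9 dB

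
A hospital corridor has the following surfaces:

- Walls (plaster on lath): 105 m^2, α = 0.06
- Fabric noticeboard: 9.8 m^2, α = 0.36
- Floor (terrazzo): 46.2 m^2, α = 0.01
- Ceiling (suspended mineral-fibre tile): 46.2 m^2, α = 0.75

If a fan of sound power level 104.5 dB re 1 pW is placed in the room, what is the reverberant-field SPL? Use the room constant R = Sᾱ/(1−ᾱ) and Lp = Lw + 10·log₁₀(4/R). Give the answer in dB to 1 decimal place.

A = 44.940 sabins; S = 207.2 m^2.
ᾱ = 44.940/207.2 = 0.2169; R = Sᾱ/(1−ᾱ) = 44.940/(1−0.2169) = 57.387 m^2.
Lp = 104.5 + 10·log₁₀(4/57.387) = 104.5 + (-11.57) = 92.9 dB.

92.9 dB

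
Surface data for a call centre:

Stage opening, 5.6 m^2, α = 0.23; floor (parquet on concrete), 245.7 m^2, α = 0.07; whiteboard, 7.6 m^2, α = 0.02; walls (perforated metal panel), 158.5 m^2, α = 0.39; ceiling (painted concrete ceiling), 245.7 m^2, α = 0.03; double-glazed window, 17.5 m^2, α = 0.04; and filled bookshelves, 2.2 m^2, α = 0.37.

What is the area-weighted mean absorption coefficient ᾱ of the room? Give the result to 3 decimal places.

S = Σ Sᵢ = 5.6 + 245.7 + 7.6 + 158.5 + 245.7 + 17.5 + 2.2 = 682.8 m^2.
Weighted sum Σ Sα = 89.339.
ᾱ = 89.339 / 682.8 = 0.131.

0.131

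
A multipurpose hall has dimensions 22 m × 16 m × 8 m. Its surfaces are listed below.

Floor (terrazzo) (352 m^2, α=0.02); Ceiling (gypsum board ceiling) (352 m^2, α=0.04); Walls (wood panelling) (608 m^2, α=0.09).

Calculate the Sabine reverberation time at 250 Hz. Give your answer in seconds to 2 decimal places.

5.98 s

Summing Sᵢαᵢ: 7.040 + 14.080 + 54.720 → A = 75.840 sabins.
V = 22·16·8 = 2816 m³.
Sabine: RT60 = 0.161 × 2816 / 75.840 = 5.98 s.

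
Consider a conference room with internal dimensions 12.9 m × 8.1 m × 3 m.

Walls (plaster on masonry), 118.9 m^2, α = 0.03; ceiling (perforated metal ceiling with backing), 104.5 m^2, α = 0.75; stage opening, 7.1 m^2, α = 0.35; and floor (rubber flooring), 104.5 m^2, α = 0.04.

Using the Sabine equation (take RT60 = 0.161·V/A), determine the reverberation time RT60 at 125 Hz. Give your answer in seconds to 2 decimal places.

A = Σ Sᵢαᵢ = 118.9·0.03 + 104.5·0.75 + 7.1·0.35 + 104.5·0.04 = 88.607 sabins.
V = 12.9·8.1·3 = 313.47 m³.
Sabine: RT60 = 0.161 × 313.47 / 88.607 = 0.57 s.

0.57 s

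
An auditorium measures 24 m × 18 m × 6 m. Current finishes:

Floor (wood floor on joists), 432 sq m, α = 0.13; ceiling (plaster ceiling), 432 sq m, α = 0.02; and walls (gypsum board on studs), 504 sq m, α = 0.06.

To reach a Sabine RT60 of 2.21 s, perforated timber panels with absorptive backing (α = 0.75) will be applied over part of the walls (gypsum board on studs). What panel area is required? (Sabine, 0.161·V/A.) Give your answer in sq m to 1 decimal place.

Equivalent absorption area: A₁ = 432·0.13 + 432·0.02 + 504·0.06 = 95.040 sq m.
V = 2592 m³. Target absorption A₂ = 0.161 × 2592 / 2.21 = 188.829 sabins.
ΔA needed = 188.829 − 95.040 = 93.789 sabins.
Net gain per sq m: Δα = 0.75 − 0.06 = 0.69.
Panel area = 93.789 / 0.69 = 135.9 sq m.

135.9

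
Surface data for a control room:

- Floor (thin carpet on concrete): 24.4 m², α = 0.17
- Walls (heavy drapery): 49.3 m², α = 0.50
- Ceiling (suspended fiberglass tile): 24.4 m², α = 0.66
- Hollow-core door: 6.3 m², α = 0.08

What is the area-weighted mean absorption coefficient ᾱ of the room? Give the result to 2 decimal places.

0.43

S = Σ Sᵢ = 24.4 + 49.3 + 24.4 + 6.3 = 104.4 m².
A = 24.4*0.17 + 49.3*0.50 + 24.4*0.66 + 6.3*0.08 = 45.406 sabins.
ᾱ = A/S = 0.43.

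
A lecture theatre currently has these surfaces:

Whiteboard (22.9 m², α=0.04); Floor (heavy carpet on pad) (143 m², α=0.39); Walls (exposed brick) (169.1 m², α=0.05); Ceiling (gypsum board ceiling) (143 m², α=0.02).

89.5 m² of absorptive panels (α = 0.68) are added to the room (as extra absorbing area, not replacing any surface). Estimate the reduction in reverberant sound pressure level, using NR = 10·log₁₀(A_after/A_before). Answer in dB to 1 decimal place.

Total absorption A_before = 22.9·0.04 + 143·0.39 + 169.1·0.05 + 143·0.02
  = 0.916 + 55.770 + 8.455 + 2.860 = 68.001 m² sabins.
Added absorption = 89.5 × 0.68 = 60.860 sabins.
A_after = 68.001 + 60.860 = 128.861 sabins.
NR = 10·log₁₀(128.861/68.001) = 2.8 dB.

2.8 dB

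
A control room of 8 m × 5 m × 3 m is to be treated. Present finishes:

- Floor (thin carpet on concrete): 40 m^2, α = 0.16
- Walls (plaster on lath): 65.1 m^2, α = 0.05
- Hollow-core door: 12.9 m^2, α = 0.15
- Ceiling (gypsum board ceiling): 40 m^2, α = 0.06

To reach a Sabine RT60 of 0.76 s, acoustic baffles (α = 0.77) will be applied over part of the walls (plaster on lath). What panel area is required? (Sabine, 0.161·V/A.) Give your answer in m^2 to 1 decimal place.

15.9

Total absorption A₁ = 40*0.16 + 65.1*0.05 + 12.9*0.15 + 40*0.06
  = 6.400 + 3.255 + 1.935 + 2.400 = 13.990 m^2 sabins.
V = 120 m³. Target absorption A₂ = 0.161 × 120 / 0.76 = 25.421 sabins.
ΔA needed = 25.421 − 13.990 = 11.431 sabins.
Net gain per m^2: Δα = 0.77 − 0.05 = 0.72.
Panel area = 11.431 / 0.72 = 15.9 m^2.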